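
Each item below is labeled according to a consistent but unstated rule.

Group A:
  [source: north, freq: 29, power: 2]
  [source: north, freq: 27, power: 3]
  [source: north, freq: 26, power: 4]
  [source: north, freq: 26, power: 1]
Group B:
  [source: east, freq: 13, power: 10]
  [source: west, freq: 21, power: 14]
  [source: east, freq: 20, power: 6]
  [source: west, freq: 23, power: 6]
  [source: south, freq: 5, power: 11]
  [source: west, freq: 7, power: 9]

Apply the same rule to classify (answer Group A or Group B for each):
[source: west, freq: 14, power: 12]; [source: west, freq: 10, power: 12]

Group B, Group B

Every 'Group A' example satisfies: source is north. None of the 'Group B' examples do.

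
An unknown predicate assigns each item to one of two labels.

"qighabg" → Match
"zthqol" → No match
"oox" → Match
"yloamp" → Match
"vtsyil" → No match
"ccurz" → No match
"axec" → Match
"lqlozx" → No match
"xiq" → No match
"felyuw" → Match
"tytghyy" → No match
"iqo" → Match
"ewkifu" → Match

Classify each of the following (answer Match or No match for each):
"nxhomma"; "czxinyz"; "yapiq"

Match, No match, Match

The rule appears to be: has ≥ 2 vowels.
"nxhomma" — 2 vowels, hence Match. "czxinyz" — 1 vowel, hence No match. "yapiq" — 2 vowels, hence Match.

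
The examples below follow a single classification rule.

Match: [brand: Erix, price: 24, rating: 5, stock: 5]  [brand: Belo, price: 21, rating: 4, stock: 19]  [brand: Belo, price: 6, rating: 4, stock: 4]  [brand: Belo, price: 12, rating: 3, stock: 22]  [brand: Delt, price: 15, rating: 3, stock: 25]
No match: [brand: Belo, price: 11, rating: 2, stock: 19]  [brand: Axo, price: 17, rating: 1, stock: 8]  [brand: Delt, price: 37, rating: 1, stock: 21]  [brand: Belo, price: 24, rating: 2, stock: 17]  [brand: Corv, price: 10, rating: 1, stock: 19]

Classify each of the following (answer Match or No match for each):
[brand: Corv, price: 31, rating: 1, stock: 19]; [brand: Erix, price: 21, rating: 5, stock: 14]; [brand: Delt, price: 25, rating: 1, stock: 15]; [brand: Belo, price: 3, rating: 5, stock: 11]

Every 'Match' example satisfies: rating ≥ 3. None of the 'No match' examples do.
[brand: Corv, price: 31, rating: 1, stock: 19]: rating = 1, does not fit → No match. [brand: Erix, price: 21, rating: 5, stock: 14]: rating = 5, fits → Match. [brand: Delt, price: 25, rating: 1, stock: 15]: rating = 1, does not fit → No match. [brand: Belo, price: 3, rating: 5, stock: 11]: rating = 5, fits → Match.

No match, Match, No match, Match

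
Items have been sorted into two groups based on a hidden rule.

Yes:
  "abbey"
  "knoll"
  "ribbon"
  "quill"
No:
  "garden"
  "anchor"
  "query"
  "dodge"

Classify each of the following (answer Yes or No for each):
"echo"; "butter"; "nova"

A rule that fits every label: has a double letter — true of each 'Yes' example, false of each 'No' one.
"echo": no doubled letter, doesn't match → No. "butter": 'tt' doubled, passes → Yes. "nova": no doubled letter, doesn't match → No.

No, Yes, No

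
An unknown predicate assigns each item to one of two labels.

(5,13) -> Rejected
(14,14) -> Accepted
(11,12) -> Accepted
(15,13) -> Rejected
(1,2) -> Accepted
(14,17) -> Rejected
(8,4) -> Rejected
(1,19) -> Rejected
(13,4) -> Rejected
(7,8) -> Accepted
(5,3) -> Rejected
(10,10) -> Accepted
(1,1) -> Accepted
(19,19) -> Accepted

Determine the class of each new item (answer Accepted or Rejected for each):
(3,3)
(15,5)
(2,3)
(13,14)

Rule: |first − second| ≤ 1. This holds for each 'Accepted' example and fails for each 'Rejected' one.
(3,3) — |3−3| = 0, hence Accepted.
(15,5) — |15−5| = 10, hence Rejected.
(2,3) — |2−3| = 1, hence Accepted.
(13,14) — |13−14| = 1, hence Accepted.

Accepted, Rejected, Accepted, Accepted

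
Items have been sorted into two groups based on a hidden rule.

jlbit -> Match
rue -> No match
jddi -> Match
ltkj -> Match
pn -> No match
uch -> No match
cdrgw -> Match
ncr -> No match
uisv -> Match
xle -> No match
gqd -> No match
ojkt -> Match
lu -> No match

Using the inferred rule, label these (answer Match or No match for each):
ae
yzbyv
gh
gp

The rule appears to be: length ≥ 4.
No match: ae, since length 2.
Match: yzbyv, since length 5.
No match: gh, since length 2.
No match: gp, since length 2.

No match, Match, No match, No match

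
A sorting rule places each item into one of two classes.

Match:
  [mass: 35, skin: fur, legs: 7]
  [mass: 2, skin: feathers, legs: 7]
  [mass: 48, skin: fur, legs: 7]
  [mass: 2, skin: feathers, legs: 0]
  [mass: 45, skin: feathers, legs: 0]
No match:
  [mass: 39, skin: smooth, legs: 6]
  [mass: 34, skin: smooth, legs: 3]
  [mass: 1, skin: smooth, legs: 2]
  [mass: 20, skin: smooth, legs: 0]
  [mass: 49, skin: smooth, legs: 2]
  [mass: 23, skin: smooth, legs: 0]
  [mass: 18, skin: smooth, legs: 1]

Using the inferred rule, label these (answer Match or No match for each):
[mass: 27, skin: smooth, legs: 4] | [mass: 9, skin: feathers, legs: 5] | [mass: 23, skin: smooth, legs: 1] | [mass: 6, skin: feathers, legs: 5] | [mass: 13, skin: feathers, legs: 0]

No match, Match, No match, Match, Match

The distinguishing property — skin is not smooth — holds for all the 'Match' cases and none of the 'No match' cases.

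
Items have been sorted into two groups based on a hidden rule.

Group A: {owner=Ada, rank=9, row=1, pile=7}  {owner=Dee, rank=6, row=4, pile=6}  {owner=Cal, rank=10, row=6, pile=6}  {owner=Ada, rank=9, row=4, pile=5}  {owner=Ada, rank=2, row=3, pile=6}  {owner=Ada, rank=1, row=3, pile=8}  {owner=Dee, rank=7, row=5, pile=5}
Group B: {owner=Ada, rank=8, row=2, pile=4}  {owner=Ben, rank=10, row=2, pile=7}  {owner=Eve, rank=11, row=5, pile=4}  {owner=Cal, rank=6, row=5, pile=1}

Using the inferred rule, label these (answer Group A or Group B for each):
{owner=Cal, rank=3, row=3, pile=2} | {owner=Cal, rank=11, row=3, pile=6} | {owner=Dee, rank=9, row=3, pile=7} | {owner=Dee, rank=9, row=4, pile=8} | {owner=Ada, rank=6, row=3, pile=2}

Group B, Group A, Group A, Group A, Group B

The rule appears to be: pile ≥ 5 AND row ≠ 2.
Group B: {owner=Cal, rank=3, row=3, pile=2}, since pile = 2, row = 3.
Group A: {owner=Cal, rank=11, row=3, pile=6}, since pile = 6, row = 3.
Group A: {owner=Dee, rank=9, row=3, pile=7}, since pile = 7, row = 3.
Group A: {owner=Dee, rank=9, row=4, pile=8}, since pile = 8, row = 4.
Group B: {owner=Ada, rank=6, row=3, pile=2}, since pile = 2, row = 3.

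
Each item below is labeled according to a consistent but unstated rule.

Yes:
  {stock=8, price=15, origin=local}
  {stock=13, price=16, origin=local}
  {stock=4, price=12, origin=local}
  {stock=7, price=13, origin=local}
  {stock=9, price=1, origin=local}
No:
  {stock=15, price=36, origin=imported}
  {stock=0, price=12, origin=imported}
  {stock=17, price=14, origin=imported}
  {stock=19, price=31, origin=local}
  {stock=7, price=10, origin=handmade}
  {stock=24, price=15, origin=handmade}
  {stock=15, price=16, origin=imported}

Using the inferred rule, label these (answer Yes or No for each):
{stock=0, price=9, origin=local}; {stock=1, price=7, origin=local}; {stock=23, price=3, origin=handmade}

The distinguishing property — origin is local AND price ≤ 16 — holds for all the 'Yes' cases and none of the 'No' cases.
{stock=0, price=9, origin=local} → origin is local, price = 9 → Yes.
{stock=1, price=7, origin=local} → origin is local, price = 7 → Yes.
{stock=23, price=3, origin=handmade} → origin is handmade, price = 3 → No.

Yes, Yes, No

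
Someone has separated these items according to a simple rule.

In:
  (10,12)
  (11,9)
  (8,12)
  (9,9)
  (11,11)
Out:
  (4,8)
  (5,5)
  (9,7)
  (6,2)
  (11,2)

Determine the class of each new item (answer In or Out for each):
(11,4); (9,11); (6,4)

Out, In, Out

A rule that fits every label: sum ≥ 18 — true of each 'In' example, false of each 'Out' one.
(11,4): 11+4 = 15 — lacks this property, so Out.
(9,11): 9+11 = 20 — passes, so In.
(6,4): 6+4 = 10 — lacks this property, so Out.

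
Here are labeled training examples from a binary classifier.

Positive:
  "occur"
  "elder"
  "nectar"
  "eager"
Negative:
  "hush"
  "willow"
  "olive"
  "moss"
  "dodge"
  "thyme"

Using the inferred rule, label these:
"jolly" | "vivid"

'Positive' ⟺ contains 'r'.

Negative, Negative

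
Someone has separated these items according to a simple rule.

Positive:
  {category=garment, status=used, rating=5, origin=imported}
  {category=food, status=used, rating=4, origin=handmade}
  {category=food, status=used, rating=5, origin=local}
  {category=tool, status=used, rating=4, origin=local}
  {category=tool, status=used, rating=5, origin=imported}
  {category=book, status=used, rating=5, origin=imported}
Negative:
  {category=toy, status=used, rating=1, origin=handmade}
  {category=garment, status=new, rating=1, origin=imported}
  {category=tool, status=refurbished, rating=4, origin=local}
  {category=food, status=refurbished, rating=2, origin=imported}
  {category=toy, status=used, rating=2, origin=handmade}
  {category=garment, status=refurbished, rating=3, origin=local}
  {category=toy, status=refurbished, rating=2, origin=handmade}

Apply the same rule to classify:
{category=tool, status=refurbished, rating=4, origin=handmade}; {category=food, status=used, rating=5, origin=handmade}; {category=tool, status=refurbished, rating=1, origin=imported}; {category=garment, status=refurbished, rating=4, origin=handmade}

Every 'Positive' example satisfies: status is used AND rating ≥ 3. None of the 'Negative' examples do.
{category=tool, status=refurbished, rating=4, origin=handmade} — status is refurbished, rating = 4, hence Negative. {category=food, status=used, rating=5, origin=handmade} — status is used, rating = 5, hence Positive. {category=tool, status=refurbished, rating=1, origin=imported} — status is refurbished, rating = 1, hence Negative. {category=garment, status=refurbished, rating=4, origin=handmade} — status is refurbished, rating = 4, hence Negative.

Negative, Positive, Negative, Negative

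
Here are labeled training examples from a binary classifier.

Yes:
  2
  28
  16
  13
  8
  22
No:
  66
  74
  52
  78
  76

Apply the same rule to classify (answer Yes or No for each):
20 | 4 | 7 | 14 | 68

A rule that fits every label: at most 28 — true of each 'Yes' example, false of each 'No' one.
20: 20 ≤ 28, has this property → Yes.
4: 4 ≤ 28, has this property → Yes.
7: 7 ≤ 28, has this property → Yes.
14: 14 ≤ 28, has this property → Yes.
68: 68 > 28, does not fit → No.

Yes, Yes, Yes, Yes, No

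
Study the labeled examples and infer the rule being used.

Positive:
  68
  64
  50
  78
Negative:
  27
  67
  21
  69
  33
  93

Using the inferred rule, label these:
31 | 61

Negative, Negative

Every 'Positive' example satisfies: even. None of the 'Negative' examples do.
31: 31 is odd — does not pass, so Negative. 61: 61 is odd — does not pass, so Negative.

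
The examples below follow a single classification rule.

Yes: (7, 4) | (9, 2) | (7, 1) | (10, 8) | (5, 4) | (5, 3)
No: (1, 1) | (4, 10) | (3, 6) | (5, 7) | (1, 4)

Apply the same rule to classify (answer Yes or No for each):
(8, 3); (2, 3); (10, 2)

Yes, No, Yes

All 'Yes' examples share one property — first > second — and every 'No' example lacks it.
(8, 3): 8 > 3, matches → Yes.
(2, 3): 2 < 3, does not satisfy this → No.
(10, 2): 10 > 2, matches → Yes.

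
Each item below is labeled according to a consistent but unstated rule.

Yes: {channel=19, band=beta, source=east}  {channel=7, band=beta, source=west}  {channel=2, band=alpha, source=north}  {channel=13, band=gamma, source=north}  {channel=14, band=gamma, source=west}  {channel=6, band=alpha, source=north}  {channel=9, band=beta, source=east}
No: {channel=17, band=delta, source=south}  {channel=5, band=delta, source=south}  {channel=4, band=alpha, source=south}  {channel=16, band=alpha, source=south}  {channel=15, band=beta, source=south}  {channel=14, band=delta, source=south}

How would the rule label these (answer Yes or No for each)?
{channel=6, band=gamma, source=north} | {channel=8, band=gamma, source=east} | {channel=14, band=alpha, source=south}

One predicate separates the groups cleanly: source is not south.
Yes: {channel=6, band=gamma, source=north}, since source is north.
Yes: {channel=8, band=gamma, source=east}, since source is east.
No: {channel=14, band=alpha, source=south}, since source is south.

Yes, Yes, No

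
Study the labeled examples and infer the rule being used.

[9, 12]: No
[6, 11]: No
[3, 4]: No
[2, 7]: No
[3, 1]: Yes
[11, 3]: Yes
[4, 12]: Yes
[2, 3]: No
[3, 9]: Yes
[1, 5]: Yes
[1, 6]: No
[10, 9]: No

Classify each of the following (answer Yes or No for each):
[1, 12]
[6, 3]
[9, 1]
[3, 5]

The simplest hypothesis consistent with all the labels is: sum is even.
No: [1, 12], since 1+12 = 13.
No: [6, 3], since 6+3 = 9.
Yes: [9, 1], since 9+1 = 10.
Yes: [3, 5], since 3+5 = 8.

No, No, Yes, Yes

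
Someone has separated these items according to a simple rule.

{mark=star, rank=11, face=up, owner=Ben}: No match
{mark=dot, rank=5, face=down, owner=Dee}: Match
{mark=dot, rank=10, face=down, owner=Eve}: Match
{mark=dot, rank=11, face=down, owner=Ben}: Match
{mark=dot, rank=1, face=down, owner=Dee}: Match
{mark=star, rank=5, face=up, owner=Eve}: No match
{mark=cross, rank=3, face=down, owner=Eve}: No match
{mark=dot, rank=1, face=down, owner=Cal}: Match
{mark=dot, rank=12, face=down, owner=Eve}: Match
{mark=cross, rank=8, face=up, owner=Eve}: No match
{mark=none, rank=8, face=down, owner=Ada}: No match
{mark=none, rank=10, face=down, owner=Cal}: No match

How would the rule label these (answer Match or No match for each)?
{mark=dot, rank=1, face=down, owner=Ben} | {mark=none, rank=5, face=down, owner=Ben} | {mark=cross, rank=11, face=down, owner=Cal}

Looking at the examples, the only property every 'Match' case has and every 'No match' case lacks is: mark is dot.
{mark=dot, rank=1, face=down, owner=Ben}: mark is dot, passes → Match.
{mark=none, rank=5, face=down, owner=Ben}: mark is none, does not pass → No match.
{mark=cross, rank=11, face=down, owner=Cal}: mark is cross, does not pass → No match.

Match, No match, No match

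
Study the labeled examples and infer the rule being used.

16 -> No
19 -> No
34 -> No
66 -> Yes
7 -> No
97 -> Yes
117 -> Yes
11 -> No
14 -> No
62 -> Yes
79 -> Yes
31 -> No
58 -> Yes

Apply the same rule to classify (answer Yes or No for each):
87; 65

The pattern is that an item is 'Yes' exactly when: at least 58.

Yes, Yes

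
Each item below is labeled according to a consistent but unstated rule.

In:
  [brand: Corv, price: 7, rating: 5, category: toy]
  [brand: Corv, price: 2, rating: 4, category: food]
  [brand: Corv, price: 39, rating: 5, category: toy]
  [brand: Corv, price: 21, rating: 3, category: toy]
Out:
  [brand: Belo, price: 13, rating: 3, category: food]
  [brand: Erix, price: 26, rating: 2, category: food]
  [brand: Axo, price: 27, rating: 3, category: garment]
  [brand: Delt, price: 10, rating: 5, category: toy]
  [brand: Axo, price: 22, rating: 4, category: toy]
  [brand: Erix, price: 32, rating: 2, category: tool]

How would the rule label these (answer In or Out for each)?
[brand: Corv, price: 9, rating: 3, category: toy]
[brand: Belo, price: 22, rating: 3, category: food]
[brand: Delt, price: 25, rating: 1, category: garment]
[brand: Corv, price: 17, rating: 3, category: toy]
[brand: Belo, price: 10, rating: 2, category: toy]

Every 'In' example satisfies: brand is Corv. None of the 'Out' examples do.
In: [brand: Corv, price: 9, rating: 3, category: toy], since brand is Corv. Out: [brand: Belo, price: 22, rating: 3, category: food], since brand is Belo. Out: [brand: Delt, price: 25, rating: 1, category: garment], since brand is Delt. In: [brand: Corv, price: 17, rating: 3, category: toy], since brand is Corv. Out: [brand: Belo, price: 10, rating: 2, category: toy], since brand is Belo.

In, Out, Out, In, Out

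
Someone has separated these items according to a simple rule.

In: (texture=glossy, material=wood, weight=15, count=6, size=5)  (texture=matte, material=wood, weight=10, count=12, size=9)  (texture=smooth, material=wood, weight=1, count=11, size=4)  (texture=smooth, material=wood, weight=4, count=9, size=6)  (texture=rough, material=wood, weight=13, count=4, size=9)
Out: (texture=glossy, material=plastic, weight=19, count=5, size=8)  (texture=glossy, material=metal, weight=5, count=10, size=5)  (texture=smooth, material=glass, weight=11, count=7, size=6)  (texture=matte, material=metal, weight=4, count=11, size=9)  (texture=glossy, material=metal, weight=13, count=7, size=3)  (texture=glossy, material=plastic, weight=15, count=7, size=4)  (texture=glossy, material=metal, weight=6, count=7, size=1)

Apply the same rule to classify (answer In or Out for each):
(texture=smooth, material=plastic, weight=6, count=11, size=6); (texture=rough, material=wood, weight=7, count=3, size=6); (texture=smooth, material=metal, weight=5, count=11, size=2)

Out, In, Out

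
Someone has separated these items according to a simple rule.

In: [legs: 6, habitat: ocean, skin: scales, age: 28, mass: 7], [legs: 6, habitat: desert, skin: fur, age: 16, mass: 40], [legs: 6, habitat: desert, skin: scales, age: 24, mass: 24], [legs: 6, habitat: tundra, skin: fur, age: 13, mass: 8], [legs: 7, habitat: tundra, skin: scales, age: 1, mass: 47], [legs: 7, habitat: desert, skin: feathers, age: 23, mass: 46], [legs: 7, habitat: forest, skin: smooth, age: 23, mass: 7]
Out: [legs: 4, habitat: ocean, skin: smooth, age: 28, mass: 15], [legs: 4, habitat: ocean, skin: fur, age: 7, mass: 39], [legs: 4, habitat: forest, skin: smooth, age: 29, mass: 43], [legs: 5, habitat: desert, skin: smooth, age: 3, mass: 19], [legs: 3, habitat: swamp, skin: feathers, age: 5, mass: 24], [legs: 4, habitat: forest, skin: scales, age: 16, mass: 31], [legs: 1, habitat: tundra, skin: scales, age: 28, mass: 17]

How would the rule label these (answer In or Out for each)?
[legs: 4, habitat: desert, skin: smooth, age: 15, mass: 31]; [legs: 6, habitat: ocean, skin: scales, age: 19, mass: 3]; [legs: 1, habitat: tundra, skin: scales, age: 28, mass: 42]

A rule that fits every label: legs ≥ 6 — true of each 'In' example, false of each 'Out' one.

Out, In, Out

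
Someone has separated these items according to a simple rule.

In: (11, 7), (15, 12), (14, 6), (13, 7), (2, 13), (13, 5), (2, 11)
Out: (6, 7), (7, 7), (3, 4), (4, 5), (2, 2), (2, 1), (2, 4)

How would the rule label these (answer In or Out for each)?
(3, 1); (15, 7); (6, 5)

The pattern is that an item is 'In' exactly when: max ≥ 11.
Out: (3, 1), since max 3.
In: (15, 7), since max 15.
Out: (6, 5), since max 6.

Out, In, Out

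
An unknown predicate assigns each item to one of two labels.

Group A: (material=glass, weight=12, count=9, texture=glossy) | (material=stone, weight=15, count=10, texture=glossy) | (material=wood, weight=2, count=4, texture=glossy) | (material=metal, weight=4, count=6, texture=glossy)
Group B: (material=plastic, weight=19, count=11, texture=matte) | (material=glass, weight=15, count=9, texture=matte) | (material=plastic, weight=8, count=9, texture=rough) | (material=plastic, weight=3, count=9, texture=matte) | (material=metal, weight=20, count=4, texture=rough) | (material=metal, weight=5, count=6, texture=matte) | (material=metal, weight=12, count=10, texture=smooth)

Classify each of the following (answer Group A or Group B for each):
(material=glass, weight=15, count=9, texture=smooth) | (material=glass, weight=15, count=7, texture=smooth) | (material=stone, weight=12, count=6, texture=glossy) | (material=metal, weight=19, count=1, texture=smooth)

Group B, Group B, Group A, Group B

Rule: texture is glossy. This holds for each 'Group A' example and fails for each 'Group B' one.
(material=glass, weight=15, count=9, texture=smooth): texture is smooth, doesn't qualify → Group B.
(material=glass, weight=15, count=7, texture=smooth): texture is smooth, doesn't qualify → Group B.
(material=stone, weight=12, count=6, texture=glossy): texture is glossy, has this property → Group A.
(material=metal, weight=19, count=1, texture=smooth): texture is smooth, doesn't qualify → Group B.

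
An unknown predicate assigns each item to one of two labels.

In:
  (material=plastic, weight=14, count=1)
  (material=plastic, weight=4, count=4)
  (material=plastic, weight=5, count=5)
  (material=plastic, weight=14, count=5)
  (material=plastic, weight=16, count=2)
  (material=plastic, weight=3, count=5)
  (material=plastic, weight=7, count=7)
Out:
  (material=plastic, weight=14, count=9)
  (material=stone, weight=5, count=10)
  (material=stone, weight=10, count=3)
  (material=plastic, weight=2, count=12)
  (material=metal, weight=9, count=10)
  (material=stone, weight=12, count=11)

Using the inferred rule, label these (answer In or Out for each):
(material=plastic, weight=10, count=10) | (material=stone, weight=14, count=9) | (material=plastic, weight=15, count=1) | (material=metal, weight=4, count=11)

The pattern is that an item is 'In' exactly when: material is plastic AND count ≤ 7.
Out: (material=plastic, weight=10, count=10), since material is plastic, count = 10. Out: (material=stone, weight=14, count=9), since material is stone, count = 9. In: (material=plastic, weight=15, count=1), since material is plastic, count = 1. Out: (material=metal, weight=4, count=11), since material is metal, count = 11.

Out, Out, In, Out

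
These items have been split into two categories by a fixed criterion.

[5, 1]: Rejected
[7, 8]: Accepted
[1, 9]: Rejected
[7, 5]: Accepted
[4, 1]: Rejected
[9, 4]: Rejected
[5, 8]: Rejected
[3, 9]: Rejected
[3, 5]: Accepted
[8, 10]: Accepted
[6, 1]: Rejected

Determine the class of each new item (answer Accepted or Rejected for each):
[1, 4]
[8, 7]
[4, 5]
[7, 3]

Rejected, Accepted, Accepted, Rejected

The common property of the 'Accepted' items is: |first − second| ≤ 2. No 'Rejected' item has it.
[1, 4] — |1−4| = 3, hence Rejected. [8, 7] — |8−7| = 1, hence Accepted. [4, 5] — |4−5| = 1, hence Accepted. [7, 3] — |7−3| = 4, hence Rejected.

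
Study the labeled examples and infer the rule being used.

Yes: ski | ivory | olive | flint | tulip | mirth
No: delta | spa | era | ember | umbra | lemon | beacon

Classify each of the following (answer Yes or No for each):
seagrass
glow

No, No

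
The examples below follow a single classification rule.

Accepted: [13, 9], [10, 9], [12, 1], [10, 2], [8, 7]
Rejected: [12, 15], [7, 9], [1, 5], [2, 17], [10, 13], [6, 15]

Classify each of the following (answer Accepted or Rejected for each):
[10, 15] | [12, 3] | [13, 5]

Every 'Accepted' example satisfies: first > second. None of the 'Rejected' examples do.
[10, 15]: Rejected (10 < 15). [12, 3]: Accepted (12 > 3). [13, 5]: Accepted (13 > 5).

Rejected, Accepted, Accepted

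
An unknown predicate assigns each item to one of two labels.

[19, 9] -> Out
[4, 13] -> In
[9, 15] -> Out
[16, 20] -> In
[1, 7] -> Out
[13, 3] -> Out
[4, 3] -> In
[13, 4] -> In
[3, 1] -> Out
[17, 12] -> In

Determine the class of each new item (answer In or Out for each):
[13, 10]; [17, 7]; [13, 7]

In, Out, Out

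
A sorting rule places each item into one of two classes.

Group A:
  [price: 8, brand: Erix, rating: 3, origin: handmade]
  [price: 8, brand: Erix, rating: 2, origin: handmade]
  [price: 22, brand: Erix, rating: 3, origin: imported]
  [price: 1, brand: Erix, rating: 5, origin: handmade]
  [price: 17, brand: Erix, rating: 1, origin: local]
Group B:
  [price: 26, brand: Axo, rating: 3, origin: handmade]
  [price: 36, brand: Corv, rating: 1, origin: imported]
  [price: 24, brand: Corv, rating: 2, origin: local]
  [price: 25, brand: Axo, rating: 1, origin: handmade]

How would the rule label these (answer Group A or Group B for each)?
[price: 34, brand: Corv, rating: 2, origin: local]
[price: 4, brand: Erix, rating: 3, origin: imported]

Group B, Group A

One predicate separates the groups cleanly: brand is Erix.
Group B: [price: 34, brand: Corv, rating: 2, origin: local], since brand is Corv.
Group A: [price: 4, brand: Erix, rating: 3, origin: imported], since brand is Erix.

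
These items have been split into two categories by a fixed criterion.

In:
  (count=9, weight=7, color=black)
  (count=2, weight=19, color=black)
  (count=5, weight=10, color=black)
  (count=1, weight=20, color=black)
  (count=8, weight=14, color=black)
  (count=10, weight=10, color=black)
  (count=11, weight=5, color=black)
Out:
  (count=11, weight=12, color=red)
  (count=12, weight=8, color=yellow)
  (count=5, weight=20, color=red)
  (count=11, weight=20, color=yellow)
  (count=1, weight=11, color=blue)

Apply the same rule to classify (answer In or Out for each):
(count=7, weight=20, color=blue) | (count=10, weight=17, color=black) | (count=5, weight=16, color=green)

Out, In, Out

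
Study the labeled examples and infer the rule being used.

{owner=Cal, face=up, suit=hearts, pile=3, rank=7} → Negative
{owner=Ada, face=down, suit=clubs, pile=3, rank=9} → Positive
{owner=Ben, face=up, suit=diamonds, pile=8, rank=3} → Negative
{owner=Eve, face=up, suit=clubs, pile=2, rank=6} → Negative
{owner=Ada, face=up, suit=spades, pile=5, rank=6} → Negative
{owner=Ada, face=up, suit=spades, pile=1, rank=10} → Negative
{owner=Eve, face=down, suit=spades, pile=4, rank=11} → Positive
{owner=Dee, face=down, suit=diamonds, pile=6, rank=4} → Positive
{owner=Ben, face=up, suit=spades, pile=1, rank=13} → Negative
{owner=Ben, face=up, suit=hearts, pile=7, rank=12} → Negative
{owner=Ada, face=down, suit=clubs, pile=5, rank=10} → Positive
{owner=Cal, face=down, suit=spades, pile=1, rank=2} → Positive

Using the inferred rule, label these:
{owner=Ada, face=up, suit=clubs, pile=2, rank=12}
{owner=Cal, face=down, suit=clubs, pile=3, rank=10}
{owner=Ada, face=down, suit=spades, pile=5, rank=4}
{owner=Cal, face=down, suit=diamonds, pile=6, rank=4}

Negative, Positive, Positive, Positive

The pattern is that an item is 'Positive' exactly when: face is down.
{owner=Ada, face=up, suit=clubs, pile=2, rank=12} — face is up, hence Negative.
{owner=Cal, face=down, suit=clubs, pile=3, rank=10} — face is down, hence Positive.
{owner=Ada, face=down, suit=spades, pile=5, rank=4} — face is down, hence Positive.
{owner=Cal, face=down, suit=diamonds, pile=6, rank=4} — face is down, hence Positive.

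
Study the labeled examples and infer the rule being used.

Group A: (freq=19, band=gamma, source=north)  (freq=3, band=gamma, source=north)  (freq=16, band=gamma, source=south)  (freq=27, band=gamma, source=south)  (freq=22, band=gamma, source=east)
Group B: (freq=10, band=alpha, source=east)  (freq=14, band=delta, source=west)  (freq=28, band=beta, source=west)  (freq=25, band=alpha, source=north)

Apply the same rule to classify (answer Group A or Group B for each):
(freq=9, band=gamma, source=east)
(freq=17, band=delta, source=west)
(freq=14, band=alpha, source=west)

Group A, Group B, Group B

All 'Group A' examples share one property — band is gamma — and every 'Group B' example lacks it.
(freq=9, band=gamma, source=east): band is gamma, satisfies this → Group A.
(freq=17, band=delta, source=west): band is delta, does not pass → Group B.
(freq=14, band=alpha, source=west): band is alpha, does not pass → Group B.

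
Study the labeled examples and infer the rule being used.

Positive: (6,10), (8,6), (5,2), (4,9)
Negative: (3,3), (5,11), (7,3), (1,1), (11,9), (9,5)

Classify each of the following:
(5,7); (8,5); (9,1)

Negative, Positive, Negative

The rule appears to be: product is even.
(5,7): Negative (5·7 = 35). (8,5): Positive (8·5 = 40). (9,1): Negative (9·1 = 9).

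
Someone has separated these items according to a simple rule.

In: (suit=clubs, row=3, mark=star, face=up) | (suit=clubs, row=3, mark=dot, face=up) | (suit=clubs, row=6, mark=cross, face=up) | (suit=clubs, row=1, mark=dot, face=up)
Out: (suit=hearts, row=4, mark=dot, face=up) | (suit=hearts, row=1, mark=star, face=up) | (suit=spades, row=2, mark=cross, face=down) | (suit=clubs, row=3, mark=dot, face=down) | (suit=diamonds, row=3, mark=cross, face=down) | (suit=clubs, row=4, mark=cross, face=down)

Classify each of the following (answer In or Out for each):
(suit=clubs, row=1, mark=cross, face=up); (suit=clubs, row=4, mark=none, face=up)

A rule that fits every label: face is up AND suit is clubs — true of each 'In' example, false of each 'Out' one.
(suit=clubs, row=1, mark=cross, face=up): face is up, suit is clubs — meets the rule, so In. (suit=clubs, row=4, mark=none, face=up): face is up, suit is clubs — meets the rule, so In.

In, In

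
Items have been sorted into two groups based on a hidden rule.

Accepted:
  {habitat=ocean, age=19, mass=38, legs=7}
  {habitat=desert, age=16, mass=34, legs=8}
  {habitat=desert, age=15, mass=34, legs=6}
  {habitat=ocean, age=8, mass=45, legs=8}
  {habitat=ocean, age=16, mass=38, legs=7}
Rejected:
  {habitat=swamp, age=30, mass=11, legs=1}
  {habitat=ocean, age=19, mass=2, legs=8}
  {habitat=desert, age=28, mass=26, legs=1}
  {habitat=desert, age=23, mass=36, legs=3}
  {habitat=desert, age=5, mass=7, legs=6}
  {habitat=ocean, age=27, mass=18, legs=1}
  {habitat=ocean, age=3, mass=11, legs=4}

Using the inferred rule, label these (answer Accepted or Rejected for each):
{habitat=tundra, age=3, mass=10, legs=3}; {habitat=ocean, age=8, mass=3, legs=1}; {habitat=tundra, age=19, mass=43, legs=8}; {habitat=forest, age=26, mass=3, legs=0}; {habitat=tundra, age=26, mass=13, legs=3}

The simplest hypothesis consistent with all the labels is: mass ≥ 11 AND legs ≥ 6.
{habitat=tundra, age=3, mass=10, legs=3}: mass = 10, legs = 3 — does not pass, so Rejected.
{habitat=ocean, age=8, mass=3, legs=1}: mass = 3, legs = 1 — does not pass, so Rejected.
{habitat=tundra, age=19, mass=43, legs=8}: mass = 43, legs = 8 — matches, so Accepted.
{habitat=forest, age=26, mass=3, legs=0}: mass = 3, legs = 0 — does not pass, so Rejected.
{habitat=tundra, age=26, mass=13, legs=3}: mass = 13, legs = 3 — does not pass, so Rejected.

Rejected, Rejected, Accepted, Rejected, Rejected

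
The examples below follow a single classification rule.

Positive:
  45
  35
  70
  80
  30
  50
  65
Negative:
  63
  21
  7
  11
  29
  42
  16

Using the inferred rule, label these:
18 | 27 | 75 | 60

Negative, Negative, Positive, Positive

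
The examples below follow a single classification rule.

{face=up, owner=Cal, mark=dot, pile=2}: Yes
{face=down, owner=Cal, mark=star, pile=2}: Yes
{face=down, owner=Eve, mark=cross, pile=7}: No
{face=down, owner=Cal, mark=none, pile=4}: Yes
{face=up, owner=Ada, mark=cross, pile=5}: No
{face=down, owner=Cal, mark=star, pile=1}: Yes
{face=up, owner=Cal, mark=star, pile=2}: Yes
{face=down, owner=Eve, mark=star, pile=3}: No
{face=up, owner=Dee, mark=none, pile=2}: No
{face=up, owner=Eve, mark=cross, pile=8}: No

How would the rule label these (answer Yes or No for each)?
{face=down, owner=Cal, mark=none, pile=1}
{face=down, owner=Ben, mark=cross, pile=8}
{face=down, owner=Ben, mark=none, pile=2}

Yes, No, No

'Yes' ⟺ owner is Cal.
{face=down, owner=Cal, mark=none, pile=1}: owner is Cal, passes → Yes.
{face=down, owner=Ben, mark=cross, pile=8}: owner is Ben, does not fit → No.
{face=down, owner=Ben, mark=none, pile=2}: owner is Ben, does not fit → No.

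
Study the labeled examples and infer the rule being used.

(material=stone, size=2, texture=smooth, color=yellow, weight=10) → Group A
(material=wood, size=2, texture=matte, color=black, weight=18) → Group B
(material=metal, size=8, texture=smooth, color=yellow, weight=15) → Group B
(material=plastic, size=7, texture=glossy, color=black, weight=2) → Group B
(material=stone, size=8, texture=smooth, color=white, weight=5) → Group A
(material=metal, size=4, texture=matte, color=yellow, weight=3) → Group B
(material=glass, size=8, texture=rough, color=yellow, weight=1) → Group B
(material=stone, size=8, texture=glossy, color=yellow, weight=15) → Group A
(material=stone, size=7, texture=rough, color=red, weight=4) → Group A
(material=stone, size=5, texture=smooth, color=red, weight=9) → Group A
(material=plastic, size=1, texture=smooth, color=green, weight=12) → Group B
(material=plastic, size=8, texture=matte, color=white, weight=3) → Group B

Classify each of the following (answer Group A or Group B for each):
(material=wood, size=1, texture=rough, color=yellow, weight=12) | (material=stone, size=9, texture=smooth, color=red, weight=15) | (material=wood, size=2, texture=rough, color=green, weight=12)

Group B, Group A, Group B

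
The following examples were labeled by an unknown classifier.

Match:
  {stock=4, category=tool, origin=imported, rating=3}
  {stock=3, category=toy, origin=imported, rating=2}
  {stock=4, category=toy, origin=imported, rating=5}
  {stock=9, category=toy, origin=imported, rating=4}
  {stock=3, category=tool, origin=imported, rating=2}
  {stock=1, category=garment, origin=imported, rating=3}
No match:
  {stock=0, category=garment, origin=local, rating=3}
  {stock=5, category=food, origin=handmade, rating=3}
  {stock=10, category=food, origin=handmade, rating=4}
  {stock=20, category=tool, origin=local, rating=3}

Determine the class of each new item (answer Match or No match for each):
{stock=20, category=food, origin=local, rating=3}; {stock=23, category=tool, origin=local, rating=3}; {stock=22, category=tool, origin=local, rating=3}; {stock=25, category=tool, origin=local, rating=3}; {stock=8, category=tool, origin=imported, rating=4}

The common property of the 'Match' items is: origin is imported. No 'No match' item has it.
No match: {stock=20, category=food, origin=local, rating=3}, since origin is local.
No match: {stock=23, category=tool, origin=local, rating=3}, since origin is local.
No match: {stock=22, category=tool, origin=local, rating=3}, since origin is local.
No match: {stock=25, category=tool, origin=local, rating=3}, since origin is local.
Match: {stock=8, category=tool, origin=imported, rating=4}, since origin is imported.

No match, No match, No match, No match, Match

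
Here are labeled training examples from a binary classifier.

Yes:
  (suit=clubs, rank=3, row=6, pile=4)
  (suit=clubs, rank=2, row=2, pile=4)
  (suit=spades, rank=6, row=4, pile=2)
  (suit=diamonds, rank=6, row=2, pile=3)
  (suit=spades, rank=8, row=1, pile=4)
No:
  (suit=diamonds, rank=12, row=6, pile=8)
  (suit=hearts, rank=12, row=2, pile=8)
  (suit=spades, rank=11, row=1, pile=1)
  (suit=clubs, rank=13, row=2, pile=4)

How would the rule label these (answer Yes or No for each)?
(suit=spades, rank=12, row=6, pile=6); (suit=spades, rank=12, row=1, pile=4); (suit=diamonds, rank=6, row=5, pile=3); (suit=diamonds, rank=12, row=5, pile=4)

No, No, Yes, No

The common property of the 'Yes' items is: rank ≤ 8. No 'No' item has it.
(suit=spades, rank=12, row=6, pile=6) — rank = 12, hence No.
(suit=spades, rank=12, row=1, pile=4) — rank = 12, hence No.
(suit=diamonds, rank=6, row=5, pile=3) — rank = 6, hence Yes.
(suit=diamonds, rank=12, row=5, pile=4) — rank = 12, hence No.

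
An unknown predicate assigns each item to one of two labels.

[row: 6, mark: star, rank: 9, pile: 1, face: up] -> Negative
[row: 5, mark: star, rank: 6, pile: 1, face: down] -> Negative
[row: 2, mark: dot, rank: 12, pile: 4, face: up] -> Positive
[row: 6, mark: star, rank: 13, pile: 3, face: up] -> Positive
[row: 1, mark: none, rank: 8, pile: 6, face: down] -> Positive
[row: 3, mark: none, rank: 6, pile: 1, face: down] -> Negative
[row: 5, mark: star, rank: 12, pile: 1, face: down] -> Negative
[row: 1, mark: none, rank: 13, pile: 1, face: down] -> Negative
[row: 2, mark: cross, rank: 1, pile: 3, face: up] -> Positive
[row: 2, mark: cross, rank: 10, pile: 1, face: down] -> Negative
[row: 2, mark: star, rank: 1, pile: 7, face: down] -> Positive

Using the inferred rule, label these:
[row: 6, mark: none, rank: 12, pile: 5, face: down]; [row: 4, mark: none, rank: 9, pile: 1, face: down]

Positive, Negative

The pattern is that an item is 'Positive' exactly when: pile ≥ 3.
[row: 6, mark: none, rank: 12, pile: 5, face: down]: pile = 5 — fits, so Positive. [row: 4, mark: none, rank: 9, pile: 1, face: down]: pile = 1 — doesn't match, so Negative.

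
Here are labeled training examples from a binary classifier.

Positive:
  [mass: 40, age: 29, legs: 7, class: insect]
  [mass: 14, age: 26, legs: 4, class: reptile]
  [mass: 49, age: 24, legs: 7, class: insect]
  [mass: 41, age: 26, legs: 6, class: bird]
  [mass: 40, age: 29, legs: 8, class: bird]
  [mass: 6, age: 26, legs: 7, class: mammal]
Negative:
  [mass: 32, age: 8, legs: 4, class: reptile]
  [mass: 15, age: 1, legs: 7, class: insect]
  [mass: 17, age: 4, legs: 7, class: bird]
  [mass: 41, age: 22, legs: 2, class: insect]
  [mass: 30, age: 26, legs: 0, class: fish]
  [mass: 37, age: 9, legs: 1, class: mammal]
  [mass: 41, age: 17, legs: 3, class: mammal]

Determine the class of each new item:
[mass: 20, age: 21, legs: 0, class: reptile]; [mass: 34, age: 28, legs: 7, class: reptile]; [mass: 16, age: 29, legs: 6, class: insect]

All 'Positive' examples share one property — legs ≥ 4 AND age ≥ 9 — and every 'Negative' example lacks it.

Negative, Positive, Positive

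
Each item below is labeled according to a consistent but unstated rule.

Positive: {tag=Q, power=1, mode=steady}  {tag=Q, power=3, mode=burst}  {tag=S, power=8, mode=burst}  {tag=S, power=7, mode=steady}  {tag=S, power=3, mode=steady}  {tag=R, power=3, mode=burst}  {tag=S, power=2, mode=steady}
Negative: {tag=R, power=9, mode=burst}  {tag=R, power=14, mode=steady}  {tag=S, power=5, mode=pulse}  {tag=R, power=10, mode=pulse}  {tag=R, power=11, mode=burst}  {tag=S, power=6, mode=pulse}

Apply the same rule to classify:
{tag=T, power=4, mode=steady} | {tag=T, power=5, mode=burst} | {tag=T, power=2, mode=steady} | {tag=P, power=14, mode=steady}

Positive, Positive, Positive, Negative

One predicate separates the groups cleanly: mode is not pulse AND power ≤ 8.
{tag=T, power=4, mode=steady}: mode is steady, power = 4 — qualifies, so Positive. {tag=T, power=5, mode=burst}: mode is burst, power = 5 — qualifies, so Positive. {tag=T, power=2, mode=steady}: mode is steady, power = 2 — qualifies, so Positive. {tag=P, power=14, mode=steady}: mode is steady, power = 14 — fails this test, so Negative.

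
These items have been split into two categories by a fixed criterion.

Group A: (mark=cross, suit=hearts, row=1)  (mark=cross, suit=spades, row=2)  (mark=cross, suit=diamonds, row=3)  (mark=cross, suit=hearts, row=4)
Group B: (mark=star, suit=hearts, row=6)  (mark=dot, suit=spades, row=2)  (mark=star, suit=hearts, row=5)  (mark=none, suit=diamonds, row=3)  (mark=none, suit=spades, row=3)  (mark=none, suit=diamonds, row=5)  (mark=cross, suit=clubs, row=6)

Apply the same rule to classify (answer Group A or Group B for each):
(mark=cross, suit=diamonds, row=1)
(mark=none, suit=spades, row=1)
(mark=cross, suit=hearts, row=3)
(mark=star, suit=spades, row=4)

Group A, Group B, Group A, Group B

The distinguishing property — mark is cross AND row ≤ 4 — holds for all the 'Group A' cases and none of the 'Group B' cases.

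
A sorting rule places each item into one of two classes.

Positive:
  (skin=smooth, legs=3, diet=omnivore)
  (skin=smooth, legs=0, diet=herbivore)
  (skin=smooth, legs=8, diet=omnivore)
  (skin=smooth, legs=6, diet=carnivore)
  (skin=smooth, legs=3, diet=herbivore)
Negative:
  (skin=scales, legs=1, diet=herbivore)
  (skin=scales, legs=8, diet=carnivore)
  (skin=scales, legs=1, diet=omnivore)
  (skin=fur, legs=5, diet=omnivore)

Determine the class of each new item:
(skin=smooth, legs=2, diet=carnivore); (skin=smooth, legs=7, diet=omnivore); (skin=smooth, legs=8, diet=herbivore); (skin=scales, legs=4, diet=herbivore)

All 'Positive' examples share one property — skin is smooth — and every 'Negative' example lacks it.
(skin=smooth, legs=2, diet=carnivore) — skin is smooth, hence Positive.
(skin=smooth, legs=7, diet=omnivore) — skin is smooth, hence Positive.
(skin=smooth, legs=8, diet=herbivore) — skin is smooth, hence Positive.
(skin=scales, legs=4, diet=herbivore) — skin is scales, hence Negative.

Positive, Positive, Positive, Negative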